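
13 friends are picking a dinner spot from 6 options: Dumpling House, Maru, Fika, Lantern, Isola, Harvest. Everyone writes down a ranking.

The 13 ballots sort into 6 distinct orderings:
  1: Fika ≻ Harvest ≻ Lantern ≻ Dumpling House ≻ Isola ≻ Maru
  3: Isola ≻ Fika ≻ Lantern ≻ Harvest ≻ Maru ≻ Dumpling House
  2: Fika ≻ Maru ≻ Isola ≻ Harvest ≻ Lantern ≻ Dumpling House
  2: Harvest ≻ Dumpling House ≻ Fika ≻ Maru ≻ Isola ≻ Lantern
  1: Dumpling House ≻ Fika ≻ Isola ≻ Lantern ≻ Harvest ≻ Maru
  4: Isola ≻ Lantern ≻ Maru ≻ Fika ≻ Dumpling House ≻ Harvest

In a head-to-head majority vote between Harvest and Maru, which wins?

Ballots ranking Harvest above Maru: 1 + 3 + 2 + 1 = 7.
Ballots ranking Maru above Harvest: 13 − 7 = 6.
Harvest wins the head-to-head 7–6.

Harvest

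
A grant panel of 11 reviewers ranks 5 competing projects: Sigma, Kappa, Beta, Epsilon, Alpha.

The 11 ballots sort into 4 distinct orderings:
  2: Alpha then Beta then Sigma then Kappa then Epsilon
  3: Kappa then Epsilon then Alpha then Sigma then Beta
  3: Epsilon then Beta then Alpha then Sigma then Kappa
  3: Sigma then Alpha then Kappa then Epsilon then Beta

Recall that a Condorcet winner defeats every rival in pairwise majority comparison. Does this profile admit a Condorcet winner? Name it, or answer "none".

none

Head-to-head results (11 reviewers):
Sigma vs Kappa: Sigma wins 8–3.
Sigma–Beta: Sigma 6–5.
Sigma vs Epsilon: Epsilon, 6–5.
Sigma–Alpha: Alpha 8–3.
Kappa vs Beta: Kappa, 6–5.
Kappa–Epsilon: Kappa 8–3.
Kappa vs Alpha: Alpha, 8–3.
Beta vs Epsilon: Epsilon wins 9–2.
Beta vs Alpha: Alpha wins 8–3.
Epsilon vs Alpha: Epsilon wins 6–5.
No project is unbeaten: Sigma loses to Epsilon; Kappa loses to Sigma; Beta loses to Sigma; Epsilon loses to Kappa; Alpha loses to Epsilon. In particular Sigma > Kappa > Epsilon > Sigma is a majority cycle — no Condorcet winner exists.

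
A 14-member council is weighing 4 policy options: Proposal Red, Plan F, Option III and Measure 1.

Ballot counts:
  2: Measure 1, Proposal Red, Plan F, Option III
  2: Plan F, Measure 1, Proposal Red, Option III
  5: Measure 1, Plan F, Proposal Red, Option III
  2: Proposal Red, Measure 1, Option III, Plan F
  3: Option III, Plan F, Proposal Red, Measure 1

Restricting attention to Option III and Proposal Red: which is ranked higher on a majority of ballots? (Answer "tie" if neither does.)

Ballots ranking Option III above Proposal Red: 3.
Ballots ranking Proposal Red above Option III: 14 − 3 = 11.
Proposal Red wins the head-to-head 11–3.

Proposal Red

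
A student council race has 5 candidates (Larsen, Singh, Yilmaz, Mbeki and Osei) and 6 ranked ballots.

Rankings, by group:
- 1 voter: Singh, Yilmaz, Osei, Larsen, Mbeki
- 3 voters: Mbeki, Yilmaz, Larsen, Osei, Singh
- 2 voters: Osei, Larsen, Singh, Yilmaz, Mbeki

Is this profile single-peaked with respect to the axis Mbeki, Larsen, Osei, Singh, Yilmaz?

no

Axis positions: Mbeki=1, Larsen=2, Osei=3, Singh=4, Yilmaz=5.
Group 1 (peak Singh at position 4): ranking walks positions 4-5-3-2-1, expanding outward from the peak — single-peaked.
Group 2: ranking walks positions 1-5-2-3-4; Yilmaz is ranked above Larsen even though Larsen lies between Yilmaz and the peak Mbeki on the axis — preferences dip and rise again. Not single-peaked.
Group 3 (peak Osei at position 3): ranking walks positions 3-2-4-5-1, expanding outward from the peak — single-peaked.
Group 2 violates single-peakedness, so the profile is not single-peaked on this axis.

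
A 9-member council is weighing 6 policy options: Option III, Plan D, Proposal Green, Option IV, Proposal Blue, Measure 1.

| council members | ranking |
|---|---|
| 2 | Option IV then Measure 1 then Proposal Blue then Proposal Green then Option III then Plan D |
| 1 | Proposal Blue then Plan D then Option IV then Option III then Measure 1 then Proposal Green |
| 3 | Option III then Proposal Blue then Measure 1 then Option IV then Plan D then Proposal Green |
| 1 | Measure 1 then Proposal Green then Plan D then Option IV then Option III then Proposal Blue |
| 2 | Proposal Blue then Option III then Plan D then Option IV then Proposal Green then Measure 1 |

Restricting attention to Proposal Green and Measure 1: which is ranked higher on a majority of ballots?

Measure 1

Ballots ranking Proposal Green above Measure 1: 2.
Ballots ranking Measure 1 above Proposal Green: 9 − 2 = 7.
Measure 1 wins the head-to-head 7–2.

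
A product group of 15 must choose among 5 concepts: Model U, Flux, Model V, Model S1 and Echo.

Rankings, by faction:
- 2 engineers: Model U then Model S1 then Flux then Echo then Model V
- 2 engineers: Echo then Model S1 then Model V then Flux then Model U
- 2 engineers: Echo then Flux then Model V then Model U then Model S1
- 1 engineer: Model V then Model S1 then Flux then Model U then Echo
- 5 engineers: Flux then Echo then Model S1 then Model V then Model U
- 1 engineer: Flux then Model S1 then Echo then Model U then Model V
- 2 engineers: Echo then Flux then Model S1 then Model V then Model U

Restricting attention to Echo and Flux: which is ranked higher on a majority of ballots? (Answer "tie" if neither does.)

Ballots ranking Echo above Flux: 2 + 2 + 2 = 6.
Ballots ranking Flux above Echo: 15 − 6 = 9.
Flux wins the head-to-head 9–6.

Flux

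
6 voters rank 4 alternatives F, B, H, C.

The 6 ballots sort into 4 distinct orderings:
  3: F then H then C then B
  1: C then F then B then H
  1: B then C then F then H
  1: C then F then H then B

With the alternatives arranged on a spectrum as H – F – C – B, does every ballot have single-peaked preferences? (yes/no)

yes

Axis positions: H=1, F=2, C=3, B=4.
Type 1 (peak F at position 2): ranking walks positions 2-1-3-4, expanding outward from the peak — single-peaked.
Type 2 (peak C at position 3): ranking walks positions 3-2-4-1, expanding outward from the peak — single-peaked.
Type 3 (peak B at position 4): ranking walks positions 4-3-2-1, expanding outward from the peak — single-peaked.
Type 4 (peak C at position 3): ranking walks positions 3-2-1-4, expanding outward from the peak — single-peaked.
Every ranking is single-peaked on this axis.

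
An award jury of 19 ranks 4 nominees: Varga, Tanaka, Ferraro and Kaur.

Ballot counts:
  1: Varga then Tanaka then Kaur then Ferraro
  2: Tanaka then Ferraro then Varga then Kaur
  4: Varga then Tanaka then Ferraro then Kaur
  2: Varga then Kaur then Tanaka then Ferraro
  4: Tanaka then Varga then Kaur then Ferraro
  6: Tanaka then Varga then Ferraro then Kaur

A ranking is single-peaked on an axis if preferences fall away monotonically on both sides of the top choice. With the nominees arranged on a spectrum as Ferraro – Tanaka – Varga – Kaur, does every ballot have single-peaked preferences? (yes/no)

Axis positions: Ferraro=1, Tanaka=2, Varga=3, Kaur=4.
Type 1 (peak Varga at position 3): ranking walks positions 3-2-4-1, expanding outward from the peak — single-peaked.
Type 2 (peak Tanaka at position 2): ranking walks positions 2-1-3-4, expanding outward from the peak — single-peaked.
Type 3 (peak Varga at position 3): ranking walks positions 3-2-1-4, expanding outward from the peak — single-peaked.
Type 4 (peak Varga at position 3): ranking walks positions 3-4-2-1, expanding outward from the peak — single-peaked.
Type 5 (peak Tanaka at position 2): ranking walks positions 2-3-4-1, expanding outward from the peak — single-peaked.
Type 6 (peak Tanaka at position 2): ranking walks positions 2-3-1-4, expanding outward from the peak — single-peaked.
Every ranking is single-peaked on this axis.

yes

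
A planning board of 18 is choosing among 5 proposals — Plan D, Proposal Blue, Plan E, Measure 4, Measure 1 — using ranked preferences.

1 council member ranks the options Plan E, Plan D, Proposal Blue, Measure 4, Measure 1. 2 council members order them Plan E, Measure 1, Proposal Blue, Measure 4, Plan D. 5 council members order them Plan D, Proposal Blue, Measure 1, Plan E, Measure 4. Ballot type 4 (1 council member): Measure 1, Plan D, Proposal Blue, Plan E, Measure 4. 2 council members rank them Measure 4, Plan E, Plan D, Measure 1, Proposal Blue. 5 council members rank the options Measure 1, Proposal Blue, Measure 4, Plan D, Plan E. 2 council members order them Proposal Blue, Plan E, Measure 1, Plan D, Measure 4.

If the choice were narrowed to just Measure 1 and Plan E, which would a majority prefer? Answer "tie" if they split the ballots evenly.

Ballots ranking Measure 1 above Plan E: 5 + 1 + 5 = 11.
Ballots ranking Plan E above Measure 1: 18 − 11 = 7.
Measure 1 wins the head-to-head 11–7.

Measure 1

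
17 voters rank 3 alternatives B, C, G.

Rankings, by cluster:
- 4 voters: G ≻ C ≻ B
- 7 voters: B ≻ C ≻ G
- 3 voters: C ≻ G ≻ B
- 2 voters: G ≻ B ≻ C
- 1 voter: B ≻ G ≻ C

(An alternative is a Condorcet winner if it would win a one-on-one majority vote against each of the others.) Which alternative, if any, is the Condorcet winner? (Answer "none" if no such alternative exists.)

Head-to-head results (17 voters):
B vs C: 10 to 7, B.
B–G: G 9–8.
C–G: C 10–7.
Every alternative loses at least once (B loses to G; C loses to B; G loses to C). The majority relation contains the cycle B beats C beats G beats B, so there is no Condorcet winner.

none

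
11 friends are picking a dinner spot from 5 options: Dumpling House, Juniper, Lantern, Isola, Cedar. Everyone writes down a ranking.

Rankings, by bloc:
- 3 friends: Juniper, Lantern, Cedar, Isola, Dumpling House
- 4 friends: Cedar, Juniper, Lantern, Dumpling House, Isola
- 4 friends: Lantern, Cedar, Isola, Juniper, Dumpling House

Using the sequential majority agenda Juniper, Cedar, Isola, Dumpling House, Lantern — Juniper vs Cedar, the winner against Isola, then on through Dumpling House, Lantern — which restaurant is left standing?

Round 1: Juniper vs Cedar — 3–8, Cedar advances.
Round 2: Cedar vs Isola — 11–0, Cedar advances.
Round 3: Cedar vs Dumpling House — 11–0, Cedar advances.
Round 4: Cedar vs Lantern — 4–7, Lantern advances.
Lantern survives the agenda.

Lantern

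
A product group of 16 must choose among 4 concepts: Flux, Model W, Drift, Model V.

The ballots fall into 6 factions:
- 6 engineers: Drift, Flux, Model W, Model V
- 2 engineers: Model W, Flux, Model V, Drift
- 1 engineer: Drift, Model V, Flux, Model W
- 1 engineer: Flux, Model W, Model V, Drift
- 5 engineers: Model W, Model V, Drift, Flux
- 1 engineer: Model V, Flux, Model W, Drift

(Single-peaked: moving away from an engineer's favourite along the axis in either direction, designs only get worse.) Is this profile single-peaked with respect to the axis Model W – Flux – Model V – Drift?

Axis positions: Model W=1, Flux=2, Model V=3, Drift=4.
Faction 1: ranking walks positions 4-2-1-3; Flux is ranked above Model V even though Model V lies between Flux and the peak Drift on the axis — preferences dip and rise again. Not single-peaked.
Faction 2 (peak Model W at position 1): ranking walks positions 1-2-3-4, expanding outward from the peak — single-peaked.
Faction 3 (peak Drift at position 4): ranking walks positions 4-3-2-1, expanding outward from the peak — single-peaked.
Faction 4 (peak Flux at position 2): ranking walks positions 2-1-3-4, expanding outward from the peak — single-peaked.
Faction 5: ranking walks positions 1-3-4-2; Model V is ranked above Flux even though Flux lies between Model V and the peak Model W on the axis — preferences dip and rise again. Not single-peaked.
Faction 6 (peak Model V at position 3): ranking walks positions 3-2-1-4, expanding outward from the peak — single-peaked.
Faction 1 violates single-peakedness, so the profile is not single-peaked on this axis.

no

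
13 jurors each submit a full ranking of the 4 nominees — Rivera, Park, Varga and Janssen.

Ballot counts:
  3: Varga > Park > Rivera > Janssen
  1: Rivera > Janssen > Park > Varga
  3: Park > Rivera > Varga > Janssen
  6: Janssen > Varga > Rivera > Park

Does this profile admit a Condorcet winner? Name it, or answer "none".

none

Pairwise majorities:
Rivera–Park: Rivera 7–6.
Rivera vs Varga: Varga wins 9–4.
Rivera vs Janssen: Rivera is ranked higher on 3+1+3 = 7 ballots, Janssen on 6. Rivera wins 7–6.
Park vs Varga: Varga, 9–4.
Park–Janssen: Janssen 7–6.
Varga vs Janssen: 3+3 = 6 for Varga, 7 for Janssen — Janssen by 7–6.
Each nominee drops at least one matchup (Rivera loses to Varga; Park loses to Rivera; Varga loses to Janssen; Janssen loses to Rivera); the cycle Rivera > Janssen > Varga > Rivera rules out a Condorcet winner.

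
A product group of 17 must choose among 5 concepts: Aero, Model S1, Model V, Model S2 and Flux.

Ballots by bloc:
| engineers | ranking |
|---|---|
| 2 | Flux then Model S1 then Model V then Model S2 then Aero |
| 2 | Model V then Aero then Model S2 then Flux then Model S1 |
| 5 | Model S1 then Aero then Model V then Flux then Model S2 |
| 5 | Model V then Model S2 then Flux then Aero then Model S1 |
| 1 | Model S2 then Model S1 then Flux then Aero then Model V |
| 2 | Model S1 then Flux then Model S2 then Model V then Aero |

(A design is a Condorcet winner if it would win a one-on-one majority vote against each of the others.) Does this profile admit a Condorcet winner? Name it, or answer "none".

none

Pairwise majorities:
Aero vs Model S1: Model S1, 10–7.
Aero vs Model V: Model V wins 11–6.
Aero vs Model S2: Model S2, 10–7.
Aero–Flux: Flux 10–7.
Model S1 vs Model V: Model S1 wins 10–7.
Model S1 vs Model S2: 2+5+2 = 9 for Model S1, 8 for Model S2 — Model S1 by 9–8.
Model S1 vs Flux: Flux wins 9–8.
Model V–Model S2: Model V 14–3.
Model V–Flux: Model V 12–5.
Model S2 vs Flux: Flux, 9–8.
Each design drops at least one matchup (Aero loses to Model S1; Model S1 loses to Flux; Model V loses to Model S1; Model S2 loses to Model S1; Flux loses to Model V); the cycle Model S1 beats Model V beats Flux beats Model S1 rules out a Condorcet winner.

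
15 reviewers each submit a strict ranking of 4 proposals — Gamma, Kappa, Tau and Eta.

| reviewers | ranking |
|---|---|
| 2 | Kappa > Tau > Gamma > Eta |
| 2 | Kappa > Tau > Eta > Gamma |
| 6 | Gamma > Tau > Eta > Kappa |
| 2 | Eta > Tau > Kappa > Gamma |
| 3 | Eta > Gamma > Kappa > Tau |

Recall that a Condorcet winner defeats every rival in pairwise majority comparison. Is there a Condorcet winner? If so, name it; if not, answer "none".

Gamma

Check each pair by majority over 15 ballots:
Gamma vs Kappa: 6+3 = 9 for Gamma, 6 for Kappa — Gamma by 9–6.
Gamma vs Tau: Gamma preferred on 6+3 = 9 ballots; Gamma wins 9–6.
Gamma vs Eta: Gamma, 8–7.
Kappa vs Tau: Tau wins 8–7.
Kappa vs Eta: Kappa preferred on 2+2 = 4 ballots; Eta wins 11–4.
Tau vs Eta: 2+2+6 = 10 for Tau, 5 for Eta — Tau by 10–5.
Gamma defeats every rival head-to-head and is the Condorcet winner.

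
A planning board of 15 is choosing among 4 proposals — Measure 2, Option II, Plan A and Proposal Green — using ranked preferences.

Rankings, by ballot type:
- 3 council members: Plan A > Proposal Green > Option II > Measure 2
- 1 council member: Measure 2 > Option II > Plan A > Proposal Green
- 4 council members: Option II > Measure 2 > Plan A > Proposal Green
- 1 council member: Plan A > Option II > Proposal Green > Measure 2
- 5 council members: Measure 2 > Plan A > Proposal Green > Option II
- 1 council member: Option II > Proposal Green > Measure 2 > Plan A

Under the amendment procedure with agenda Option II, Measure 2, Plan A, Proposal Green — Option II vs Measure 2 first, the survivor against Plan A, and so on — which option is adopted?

Plan A

Round 1: Option II vs Measure 2 — 9–6, Option II advances.
Round 2: Option II vs Plan A — 6–9, Plan A advances.
Round 3: Plan A vs Proposal Green — 14–1, Plan A advances.
Plan A survives the agenda.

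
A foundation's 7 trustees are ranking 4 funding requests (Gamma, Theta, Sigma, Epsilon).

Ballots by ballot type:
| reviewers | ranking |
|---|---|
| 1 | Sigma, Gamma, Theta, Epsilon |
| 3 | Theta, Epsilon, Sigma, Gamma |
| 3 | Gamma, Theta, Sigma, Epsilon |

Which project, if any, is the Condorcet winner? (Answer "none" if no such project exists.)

Pairwise majorities:
Gamma vs Theta: Gamma is ranked higher on 1+3 = 4 ballots, Theta on 3. Gamma wins 4–3.
Gamma vs Sigma: Gamma preferred on 3 ballots; Sigma wins 4–3.
Gamma vs Epsilon: Gamma preferred on 1+3 = 4 ballots; Gamma wins 4–3.
Theta vs Sigma: 3+3 = 6 for Theta, 1 for Sigma — Theta by 6–1.
Theta vs Epsilon: 7 to 0, Theta.
Sigma vs Epsilon: Sigma is ranked higher on 1+3 = 4 ballots, Epsilon on 3. Sigma wins 4–3.
No project is unbeaten: Gamma loses to Sigma; Theta loses to Gamma; Sigma loses to Theta; Epsilon loses to Gamma. In particular Gamma > Theta > Sigma > Gamma is a majority cycle — no Condorcet winner exists.

none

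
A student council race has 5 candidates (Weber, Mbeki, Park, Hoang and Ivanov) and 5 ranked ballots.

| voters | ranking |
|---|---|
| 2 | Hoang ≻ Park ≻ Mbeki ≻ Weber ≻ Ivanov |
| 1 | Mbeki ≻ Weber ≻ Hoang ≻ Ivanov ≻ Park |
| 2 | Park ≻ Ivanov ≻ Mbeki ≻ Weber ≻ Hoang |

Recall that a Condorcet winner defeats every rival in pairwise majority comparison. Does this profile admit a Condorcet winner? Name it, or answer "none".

none

Check each pair by majority over 5 ballots:
Weber vs Mbeki: 0 to 5, Mbeki.
Weber vs Park: Weber is ranked higher on 1 ballot, Park on 4. Park wins 4–1.
Weber vs Hoang: Weber is ranked higher on 1+2 = 3 ballots, Hoang on 2. Weber wins 3–2.
Weber vs Ivanov: Weber is ranked higher on 2+1 = 3 ballots, Ivanov on 2. Weber wins 3–2.
Mbeki vs Park: Mbeki is ranked higher on 1 ballot, Park on 4. Park wins 4–1.
Mbeki vs Hoang: Mbeki preferred on 1+2 = 3 ballots; Mbeki wins 3–2.
Mbeki vs Ivanov: 3 to 2, Mbeki.
Park vs Hoang: 2 to 3, Hoang.
Park vs Ivanov: 4 to 1, Park.
Hoang vs Ivanov: 3 to 2, Hoang.
Every candidate loses at least once (Weber loses to Mbeki; Mbeki loses to Park; Park loses to Hoang; Hoang loses to Weber; Ivanov loses to Weber). The majority relation contains the cycle Weber beats Hoang beats Park beats Weber, so there is no Condorcet winner.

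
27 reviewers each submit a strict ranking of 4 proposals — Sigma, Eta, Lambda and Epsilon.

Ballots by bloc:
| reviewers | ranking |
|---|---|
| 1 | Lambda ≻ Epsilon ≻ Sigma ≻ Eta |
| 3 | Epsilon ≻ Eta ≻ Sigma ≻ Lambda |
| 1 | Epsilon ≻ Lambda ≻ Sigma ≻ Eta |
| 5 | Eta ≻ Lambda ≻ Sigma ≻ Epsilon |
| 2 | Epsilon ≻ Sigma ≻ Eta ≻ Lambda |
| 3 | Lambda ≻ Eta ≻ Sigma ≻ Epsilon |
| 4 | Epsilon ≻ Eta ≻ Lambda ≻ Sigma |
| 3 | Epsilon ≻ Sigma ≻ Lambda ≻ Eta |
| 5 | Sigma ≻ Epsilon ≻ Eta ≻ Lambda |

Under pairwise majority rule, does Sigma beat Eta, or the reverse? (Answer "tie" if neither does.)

Eta

Ballots ranking Sigma above Eta: 1 + 1 + 2 + 3 + 5 = 12.
Ballots ranking Eta above Sigma: 27 − 12 = 15.
Eta wins the head-to-head 15–12.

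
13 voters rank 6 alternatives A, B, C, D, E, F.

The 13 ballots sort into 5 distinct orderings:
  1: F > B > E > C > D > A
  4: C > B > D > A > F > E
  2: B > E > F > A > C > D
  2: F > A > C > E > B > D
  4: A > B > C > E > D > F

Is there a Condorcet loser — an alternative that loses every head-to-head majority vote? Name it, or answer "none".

none

Head-to-head results (13 voters):
A vs B: A is ranked higher on 2+4 = 6 ballots, B on 7. B wins 7–6.
A vs C: 2+2+4 = 8 for A, 5 for C — A by 8–5.
A–D: A 8–5.
A vs E: 10 to 3, A.
A vs F: A, 8–5.
B vs C: B wins 7–6.
B vs D: B is ranked higher on 1+4+2+2+4 = 13 ballots, D on 0. B wins 13–0.
B vs E: 1+4+2+4 = 11 for B, 2 for E — B by 11–2.
B vs F: B, 10–3.
C vs D: 13 to 0, C.
C vs E: C wins 10–3.
C vs F: C wins 8–5.
D–E: E 9–4.
D vs F: D preferred on 4+4 = 8 ballots; D wins 8–5.
E vs F: F, 7–6.
No alternative is winless: A beats C; B beats A; C beats D; D beats F; E beats D; F beats E. There is no Condorcet loser.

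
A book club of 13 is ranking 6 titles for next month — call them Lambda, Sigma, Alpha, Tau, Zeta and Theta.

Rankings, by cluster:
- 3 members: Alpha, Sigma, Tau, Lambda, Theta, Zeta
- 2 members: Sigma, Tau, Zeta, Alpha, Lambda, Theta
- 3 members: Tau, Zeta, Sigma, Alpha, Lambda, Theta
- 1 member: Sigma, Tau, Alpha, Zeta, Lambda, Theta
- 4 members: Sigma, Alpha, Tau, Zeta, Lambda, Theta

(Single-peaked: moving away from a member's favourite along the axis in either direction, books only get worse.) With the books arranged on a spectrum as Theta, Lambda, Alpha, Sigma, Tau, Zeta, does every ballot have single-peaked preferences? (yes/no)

yes

Axis positions: Theta=1, Lambda=2, Alpha=3, Sigma=4, Tau=5, Zeta=6.
Cluster 1 (peak Alpha at position 3): ranking walks positions 3-4-5-2-1-6, expanding outward from the peak — single-peaked.
Cluster 2 (peak Sigma at position 4): ranking walks positions 4-5-6-3-2-1, expanding outward from the peak — single-peaked.
Cluster 3 (peak Tau at position 5): ranking walks positions 5-6-4-3-2-1, expanding outward from the peak — single-peaked.
Cluster 4 (peak Sigma at position 4): ranking walks positions 4-5-3-6-2-1, expanding outward from the peak — single-peaked.
Cluster 5 (peak Sigma at position 4): ranking walks positions 4-3-5-6-2-1, expanding outward from the peak — single-peaked.
Every ranking is single-peaked on this axis.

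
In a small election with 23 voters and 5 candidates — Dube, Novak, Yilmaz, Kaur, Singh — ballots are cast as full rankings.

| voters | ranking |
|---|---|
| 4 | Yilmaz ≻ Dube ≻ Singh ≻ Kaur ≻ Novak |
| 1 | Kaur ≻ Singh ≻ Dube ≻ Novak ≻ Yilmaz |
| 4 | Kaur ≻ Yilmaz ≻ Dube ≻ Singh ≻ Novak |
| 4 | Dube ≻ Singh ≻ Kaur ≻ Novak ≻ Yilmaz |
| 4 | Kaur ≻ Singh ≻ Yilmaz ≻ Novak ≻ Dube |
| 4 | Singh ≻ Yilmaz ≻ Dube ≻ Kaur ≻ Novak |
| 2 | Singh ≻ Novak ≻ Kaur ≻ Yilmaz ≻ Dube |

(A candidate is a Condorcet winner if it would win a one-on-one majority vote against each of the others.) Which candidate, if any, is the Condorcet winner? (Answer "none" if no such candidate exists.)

none

Check each pair by majority over 23 ballots:
Dube vs Novak: Dube preferred on 4+1+4+4+4 = 17 ballots; Dube wins 17–6.
Dube vs Yilmaz: Dube is ranked higher on 1+4 = 5 ballots, Yilmaz on 18. Yilmaz wins 18–5.
Dube vs Kaur: 12 to 11, Dube.
Dube vs Singh: Dube preferred on 4+4+4 = 12 ballots; Dube wins 12–11.
Novak vs Yilmaz: 7 to 16, Yilmaz.
Novak vs Kaur: Novak is ranked higher on 2 ballots, Kaur on 21. Kaur wins 21–2.
Novak vs Singh: Novak is ranked higher on 0 ballots, Singh on 23. Singh wins 23–0.
Yilmaz vs Kaur: Yilmaz is ranked higher on 4+4 = 8 ballots, Kaur on 15. Kaur wins 15–8.
Yilmaz vs Singh: Yilmaz is ranked higher on 4+4 = 8 ballots, Singh on 15. Singh wins 15–8.
Kaur vs Singh: Kaur is ranked higher on 1+4+4 = 9 ballots, Singh on 14. Singh wins 14–9.
Each candidate drops at least one matchup (Dube loses to Yilmaz; Novak loses to Dube; Yilmaz loses to Kaur; Kaur loses to Dube; Singh loses to Dube); the cycle Dube → Kaur → Yilmaz → Dube rules out a Condorcet winner.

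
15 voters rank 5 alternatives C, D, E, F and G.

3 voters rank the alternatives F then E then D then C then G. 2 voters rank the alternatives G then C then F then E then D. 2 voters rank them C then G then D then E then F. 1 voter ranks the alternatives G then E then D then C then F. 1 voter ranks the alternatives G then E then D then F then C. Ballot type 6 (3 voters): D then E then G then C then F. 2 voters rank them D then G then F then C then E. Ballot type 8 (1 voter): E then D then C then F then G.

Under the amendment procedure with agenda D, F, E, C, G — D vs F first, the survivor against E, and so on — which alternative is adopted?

G

Round 1: D vs F — 10–5, D advances.
Round 2: D vs E — 7–8, E advances.
Round 3: E vs C — 9–6, E advances.
Round 4: E vs G — 7–8, G advances.
G survives the agenda.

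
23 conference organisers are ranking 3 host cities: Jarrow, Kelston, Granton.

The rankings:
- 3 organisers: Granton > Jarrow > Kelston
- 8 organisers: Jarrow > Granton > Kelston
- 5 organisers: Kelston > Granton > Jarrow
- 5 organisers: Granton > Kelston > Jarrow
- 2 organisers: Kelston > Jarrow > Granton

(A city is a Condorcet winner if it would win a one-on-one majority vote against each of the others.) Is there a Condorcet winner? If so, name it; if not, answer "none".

Granton

Check each pair by majority over 23 ballots:
Jarrow vs Kelston: Jarrow preferred on 3+8 = 11 ballots; Kelston wins 12–11.
Jarrow vs Granton: Jarrow is ranked higher on 8+2 = 10 ballots, Granton on 13. Granton wins 13–10.
Kelston vs Granton: Kelston is ranked higher on 5+2 = 7 ballots, Granton on 16. Granton wins 16–7.
Granton defeats every rival head-to-head and is the Condorcet winner.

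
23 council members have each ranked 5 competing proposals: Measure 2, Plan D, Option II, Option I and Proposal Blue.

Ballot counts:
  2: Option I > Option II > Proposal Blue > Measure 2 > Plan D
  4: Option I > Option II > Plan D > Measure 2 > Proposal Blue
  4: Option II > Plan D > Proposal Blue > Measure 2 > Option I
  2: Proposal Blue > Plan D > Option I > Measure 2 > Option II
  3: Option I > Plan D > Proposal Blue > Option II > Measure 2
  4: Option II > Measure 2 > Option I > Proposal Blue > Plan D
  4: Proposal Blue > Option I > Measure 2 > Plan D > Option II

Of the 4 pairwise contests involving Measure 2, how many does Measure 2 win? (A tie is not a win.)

Measure 2 against each rival (23 council members):
Measure 2 vs Plan D: 2+4+4 = 10 for Measure 2, 13 for Plan D — Plan D by 13–10.
Measure 2 vs Option II: 2+4 = 6 for Measure 2, 17 for Option II — Option II by 17–6.
Measure 2 vs Option I: Option I wins 15–8.
Measure 2 vs Proposal Blue: Measure 2 is ranked higher on 4+4 = 8 ballots, Proposal Blue on 15. Proposal Blue wins 15–8.
Measure 2 beats no one; loses to Plan D, Option II, Option I, Proposal Blue — 0 pairwise wins.

0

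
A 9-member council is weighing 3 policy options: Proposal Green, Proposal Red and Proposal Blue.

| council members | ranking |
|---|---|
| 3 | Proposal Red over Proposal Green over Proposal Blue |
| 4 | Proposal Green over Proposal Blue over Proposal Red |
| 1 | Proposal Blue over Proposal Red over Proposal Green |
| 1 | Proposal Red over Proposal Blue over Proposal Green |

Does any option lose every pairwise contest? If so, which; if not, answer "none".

none

Head-to-head results (9 council members):
Proposal Green vs Proposal Red: Proposal Red wins 5–4.
Proposal Green–Proposal Blue: Proposal Green 7–2.
Proposal Red vs Proposal Blue: Proposal Red is ranked higher on 3+1 = 4 ballots, Proposal Blue on 5. Proposal Blue wins 5–4.
Each option has at least one pairwise win (Proposal Green beats Proposal Blue; Proposal Red beats Proposal Green; Proposal Blue beats Proposal Red) — no Condorcet loser.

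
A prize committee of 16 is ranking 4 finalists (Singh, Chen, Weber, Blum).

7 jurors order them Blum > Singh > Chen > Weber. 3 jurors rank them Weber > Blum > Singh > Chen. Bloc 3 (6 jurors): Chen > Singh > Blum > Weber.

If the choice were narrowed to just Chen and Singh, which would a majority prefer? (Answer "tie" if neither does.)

Singh

Ballots ranking Chen above Singh: 6.
Ballots ranking Singh above Chen: 16 − 6 = 10.
Singh wins the head-to-head 10–6.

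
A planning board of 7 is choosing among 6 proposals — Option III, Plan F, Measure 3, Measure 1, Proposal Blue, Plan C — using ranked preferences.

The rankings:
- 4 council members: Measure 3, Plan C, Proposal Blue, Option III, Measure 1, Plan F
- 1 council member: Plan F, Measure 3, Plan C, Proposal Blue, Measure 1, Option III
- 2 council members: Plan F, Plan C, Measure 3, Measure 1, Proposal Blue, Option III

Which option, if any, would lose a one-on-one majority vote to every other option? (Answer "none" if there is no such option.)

Head-to-head results (7 council members):
Option III vs Plan F: 4 to 3, Option III.
Option III vs Measure 3: 0 for Option III, 7 for Measure 3 — Measure 3 by 7–0.
Option III vs Measure 1: Option III is ranked higher on 4 ballots, Measure 1 on 3. Option III wins 4–3.
Option III–Proposal Blue: Proposal Blue 7–0.
Option III vs Plan C: 0 to 7, Plan C.
Plan F vs Measure 3: Measure 3 wins 4–3.
Plan F vs Measure 1: 3 to 4, Measure 1.
Plan F vs Proposal Blue: Proposal Blue wins 4–3.
Plan F vs Plan C: Plan C, 4–3.
Measure 3 vs Measure 1: Measure 3 is ranked higher on 4+1+2 = 7 ballots, Measure 1 on 0. Measure 3 wins 7–0.
Measure 3 vs Proposal Blue: Measure 3, 7–0.
Measure 3 vs Plan C: Measure 3, 5–2.
Measure 1 vs Proposal Blue: 2 for Measure 1, 5 for Proposal Blue — Proposal Blue by 5–2.
Measure 1 vs Plan C: Plan C, 7–0.
Proposal Blue–Plan C: Plan C 7–0.
Plan F loses to every other option — it is the Condorcet loser.

Plan F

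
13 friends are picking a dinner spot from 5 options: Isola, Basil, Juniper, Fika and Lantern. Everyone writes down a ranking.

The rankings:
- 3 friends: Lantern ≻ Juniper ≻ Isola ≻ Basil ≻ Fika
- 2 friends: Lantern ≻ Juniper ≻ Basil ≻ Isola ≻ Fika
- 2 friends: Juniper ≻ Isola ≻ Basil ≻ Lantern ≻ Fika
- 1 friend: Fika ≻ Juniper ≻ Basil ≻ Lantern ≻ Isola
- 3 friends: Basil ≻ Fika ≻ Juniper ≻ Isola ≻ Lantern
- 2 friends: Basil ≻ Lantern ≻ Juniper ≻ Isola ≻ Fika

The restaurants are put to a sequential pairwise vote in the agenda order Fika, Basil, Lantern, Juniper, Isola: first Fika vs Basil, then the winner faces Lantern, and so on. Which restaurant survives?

Round 1: Fika vs Basil — 1–12, Basil advances.
Round 2: Basil vs Lantern — 8–5, Basil advances.
Round 3: Basil vs Juniper — 5–8, Juniper advances.
Round 4: Juniper vs Isola — 13–0, Juniper advances.
Juniper survives the agenda.

Juniper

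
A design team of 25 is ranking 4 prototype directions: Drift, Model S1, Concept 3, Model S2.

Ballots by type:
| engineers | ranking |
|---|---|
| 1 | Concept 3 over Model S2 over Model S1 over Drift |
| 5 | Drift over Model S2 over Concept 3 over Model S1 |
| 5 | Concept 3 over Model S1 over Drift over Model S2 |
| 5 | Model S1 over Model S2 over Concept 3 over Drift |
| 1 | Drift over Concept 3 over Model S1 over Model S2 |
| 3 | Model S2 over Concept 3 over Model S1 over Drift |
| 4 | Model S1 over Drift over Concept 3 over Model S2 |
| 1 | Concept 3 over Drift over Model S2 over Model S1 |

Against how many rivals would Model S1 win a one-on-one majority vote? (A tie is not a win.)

2

Model S1 against each rival (25 engineers):
Model S1–Drift: Model S1 18–7.
Model S1 vs Concept 3: Concept 3 wins 16–9.
Model S1 vs Model S2: 5+5+1+4 = 15 for Model S1, 10 for Model S2 — Model S1 by 15–10.
Model S1 beats Drift, Model S2; loses to Concept 3 — 2 pairwise wins.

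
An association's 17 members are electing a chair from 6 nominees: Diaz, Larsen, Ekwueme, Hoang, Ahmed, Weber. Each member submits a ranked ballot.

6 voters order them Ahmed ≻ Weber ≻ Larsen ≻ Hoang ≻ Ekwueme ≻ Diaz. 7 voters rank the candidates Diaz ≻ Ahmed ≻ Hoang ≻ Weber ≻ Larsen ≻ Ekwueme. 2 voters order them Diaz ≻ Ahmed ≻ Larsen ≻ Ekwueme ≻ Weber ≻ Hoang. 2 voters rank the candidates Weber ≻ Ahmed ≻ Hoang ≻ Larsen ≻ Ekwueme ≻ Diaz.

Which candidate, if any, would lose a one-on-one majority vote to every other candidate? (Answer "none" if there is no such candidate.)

Head-to-head results (17 voters):
Diaz vs Larsen: Diaz is ranked higher on 7+2 = 9 ballots, Larsen on 8. Diaz wins 9–8.
Diaz–Ekwueme: Diaz 9–8.
Diaz vs Hoang: 9 to 8, Diaz.
Diaz vs Ahmed: Diaz is ranked higher on 7+2 = 9 ballots, Ahmed on 8. Diaz wins 9–8.
Diaz–Weber: Diaz 9–8.
Larsen vs Ekwueme: Larsen, 17–0.
Larsen vs Hoang: Larsen is ranked higher on 6+2 = 8 ballots, Hoang on 9. Hoang wins 9–8.
Larsen vs Ahmed: Larsen preferred on 0 ballots; Ahmed wins 17–0.
Larsen vs Weber: Weber, 15–2.
Ekwueme–Hoang: Hoang 15–2.
Ekwueme vs Ahmed: Ekwueme preferred on 0 ballots; Ahmed wins 17–0.
Ekwueme vs Weber: Ekwueme preferred on 2 ballots; Weber wins 15–2.
Hoang vs Ahmed: Hoang is ranked higher on 0 ballots, Ahmed on 17. Ahmed wins 17–0.
Hoang vs Weber: Weber wins 10–7.
Ahmed vs Weber: 15 to 2, Ahmed.
Ekwueme is beaten in every head-to-head and is the Condorcet loser.

Ekwueme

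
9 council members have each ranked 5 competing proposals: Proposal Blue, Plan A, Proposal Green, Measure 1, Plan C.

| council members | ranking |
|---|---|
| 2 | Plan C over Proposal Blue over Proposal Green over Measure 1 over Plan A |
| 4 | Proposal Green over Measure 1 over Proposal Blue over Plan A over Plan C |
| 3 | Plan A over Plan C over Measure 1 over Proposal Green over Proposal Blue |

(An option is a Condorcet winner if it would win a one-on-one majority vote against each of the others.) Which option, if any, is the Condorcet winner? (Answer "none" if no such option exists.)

Head-to-head results (9 council members):
Proposal Blue vs Plan A: Proposal Blue is ranked higher on 2+4 = 6 ballots, Plan A on 3. Proposal Blue wins 6–3.
Proposal Blue–Proposal Green: Proposal Green 7–2.
Proposal Blue vs Measure 1: Measure 1, 7–2.
Proposal Blue–Plan C: Plan C 5–4.
Plan A–Proposal Green: Proposal Green 6–3.
Plan A vs Measure 1: 3 to 6, Measure 1.
Plan A–Plan C: Plan A 7–2.
Proposal Green vs Measure 1: Proposal Green is ranked higher on 2+4 = 6 ballots, Measure 1 on 3. Proposal Green wins 6–3.
Proposal Green–Plan C: Plan C 5–4.
Measure 1 vs Plan C: Plan C wins 5–4.
Every option loses at least once (Proposal Blue loses to Proposal Green; Plan A loses to Proposal Blue; Proposal Green loses to Plan C; Measure 1 loses to Proposal Green; Plan C loses to Plan A). The majority relation contains the cycle Proposal Blue → Plan A → Plan C → Proposal Blue, so there is no Condorcet winner.

none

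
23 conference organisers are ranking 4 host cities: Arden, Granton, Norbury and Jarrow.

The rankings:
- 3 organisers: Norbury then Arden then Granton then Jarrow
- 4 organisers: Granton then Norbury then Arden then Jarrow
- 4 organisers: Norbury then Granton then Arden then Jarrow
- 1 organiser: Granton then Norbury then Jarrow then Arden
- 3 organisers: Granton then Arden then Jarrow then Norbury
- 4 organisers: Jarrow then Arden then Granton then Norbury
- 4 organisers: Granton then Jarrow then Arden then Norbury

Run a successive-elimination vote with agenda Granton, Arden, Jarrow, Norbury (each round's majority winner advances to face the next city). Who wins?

Granton

Round 1: Granton vs Arden — 16–7, Granton advances.
Round 2: Granton vs Jarrow — 19–4, Granton advances.
Round 3: Granton vs Norbury — 16–7, Granton advances.
Granton survives the agenda.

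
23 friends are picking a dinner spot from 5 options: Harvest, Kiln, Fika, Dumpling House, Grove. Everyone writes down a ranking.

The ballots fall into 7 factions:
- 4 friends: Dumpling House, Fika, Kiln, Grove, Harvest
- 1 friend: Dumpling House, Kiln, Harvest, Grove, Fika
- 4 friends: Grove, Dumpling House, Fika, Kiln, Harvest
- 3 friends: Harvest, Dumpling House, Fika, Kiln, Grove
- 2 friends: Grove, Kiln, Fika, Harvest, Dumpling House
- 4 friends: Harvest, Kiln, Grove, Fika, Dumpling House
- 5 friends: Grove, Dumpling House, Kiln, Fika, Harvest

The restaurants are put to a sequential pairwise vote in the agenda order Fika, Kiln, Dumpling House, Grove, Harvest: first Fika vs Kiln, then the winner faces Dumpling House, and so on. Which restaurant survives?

Grove

Round 1: Fika vs Kiln — 11–12, Kiln advances.
Round 2: Kiln vs Dumpling House — 6–17, Dumpling House advances.
Round 3: Dumpling House vs Grove — 8–15, Grove advances.
Round 4: Grove vs Harvest — 15–8, Grove advances.
Grove survives the agenda.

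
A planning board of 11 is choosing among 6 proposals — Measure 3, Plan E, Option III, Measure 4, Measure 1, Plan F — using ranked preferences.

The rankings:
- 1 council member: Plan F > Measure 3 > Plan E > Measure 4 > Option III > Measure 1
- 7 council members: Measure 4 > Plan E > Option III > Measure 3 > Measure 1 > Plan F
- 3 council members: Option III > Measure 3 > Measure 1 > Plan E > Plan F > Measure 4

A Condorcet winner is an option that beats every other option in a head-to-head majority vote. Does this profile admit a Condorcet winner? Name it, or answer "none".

Check each pair by majority over 11 ballots:
Measure 3 vs Plan E: 4 to 7, Plan E.
Measure 3 vs Option III: Measure 3 preferred on 1 ballot; Option III wins 10–1.
Measure 3 vs Measure 4: 1+3 = 4 for Measure 3, 7 for Measure 4 — Measure 4 by 7–4.
Measure 3 vs Measure 1: Measure 3 preferred on 1+7+3 = 11 ballots; Measure 3 wins 11–0.
Measure 3 vs Plan F: 7+3 = 10 for Measure 3, 1 for Plan F — Measure 3 by 10–1.
Plan E vs Option III: Plan E preferred on 1+7 = 8 ballots; Plan E wins 8–3.
Plan E vs Measure 4: 4 to 7, Measure 4.
Plan E vs Measure 1: 8 to 3, Plan E.
Plan E vs Plan F: Plan E is ranked higher on 7+3 = 10 ballots, Plan F on 1. Plan E wins 10–1.
Option III vs Measure 4: Option III is ranked higher on 3 ballots, Measure 4 on 8. Measure 4 wins 8–3.
Option III vs Measure 1: 1+7+3 = 11 for Option III, 0 for Measure 1 — Option III by 11–0.
Option III vs Plan F: Option III preferred on 7+3 = 10 ballots; Option III wins 10–1.
Measure 4 vs Measure 1: 1+7 = 8 for Measure 4, 3 for Measure 1 — Measure 4 by 8–3.
Measure 4 vs Plan F: Measure 4 is ranked higher on 7 ballots, Plan F on 4. Measure 4 wins 7–4.
Measure 1 vs Plan F: 7+3 = 10 for Measure 1, 1 for Plan F — Measure 1 by 10–1.
Only Measure 4 has no losses; Measure 4 is the Condorcet winner.

Measure 4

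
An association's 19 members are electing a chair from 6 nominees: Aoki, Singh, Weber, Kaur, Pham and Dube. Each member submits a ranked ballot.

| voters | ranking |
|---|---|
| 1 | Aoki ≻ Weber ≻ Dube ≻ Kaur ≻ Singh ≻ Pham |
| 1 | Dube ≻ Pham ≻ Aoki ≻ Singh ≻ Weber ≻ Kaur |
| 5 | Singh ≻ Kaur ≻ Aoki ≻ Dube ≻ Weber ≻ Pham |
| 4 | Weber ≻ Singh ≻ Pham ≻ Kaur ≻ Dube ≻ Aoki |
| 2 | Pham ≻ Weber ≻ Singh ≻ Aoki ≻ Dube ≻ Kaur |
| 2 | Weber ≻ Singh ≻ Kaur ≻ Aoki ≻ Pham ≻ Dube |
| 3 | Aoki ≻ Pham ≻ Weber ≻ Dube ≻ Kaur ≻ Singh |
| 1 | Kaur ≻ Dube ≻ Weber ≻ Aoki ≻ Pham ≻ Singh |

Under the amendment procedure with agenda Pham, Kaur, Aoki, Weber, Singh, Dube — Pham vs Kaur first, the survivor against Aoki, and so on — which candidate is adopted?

Singh

Round 1: Pham vs Kaur — 10–9, Pham advances.
Round 2: Pham vs Aoki — 7–12, Aoki advances.
Round 3: Aoki vs Weber — 10–9, Aoki advances.
Round 4: Aoki vs Singh — 6–13, Singh advances.
Round 5: Singh vs Dube — 13–6, Singh advances.
Singh survives the agenda.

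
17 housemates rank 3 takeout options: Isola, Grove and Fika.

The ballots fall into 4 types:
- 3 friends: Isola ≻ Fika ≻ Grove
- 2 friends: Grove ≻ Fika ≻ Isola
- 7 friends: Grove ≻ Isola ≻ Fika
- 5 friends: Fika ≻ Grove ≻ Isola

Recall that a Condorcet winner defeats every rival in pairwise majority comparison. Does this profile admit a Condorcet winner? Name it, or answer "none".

Check each pair by majority over 17 ballots:
Isola vs Grove: Grove, 14–3.
Isola vs Fika: Isola wins 10–7.
Grove–Fika: Grove 9–8.
Grove wins every pairwise contest, so Grove is the Condorcet winner.

Grove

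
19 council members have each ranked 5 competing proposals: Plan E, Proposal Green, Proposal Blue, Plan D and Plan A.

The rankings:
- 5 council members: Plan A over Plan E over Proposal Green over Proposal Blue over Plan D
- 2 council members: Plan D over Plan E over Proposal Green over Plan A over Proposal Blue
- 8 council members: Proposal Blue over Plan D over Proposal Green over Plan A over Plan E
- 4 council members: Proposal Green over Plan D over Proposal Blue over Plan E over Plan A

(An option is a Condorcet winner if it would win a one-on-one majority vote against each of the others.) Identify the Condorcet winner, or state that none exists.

Head-to-head results (19 council members):
Plan E vs Proposal Green: 5+2 = 7 for Plan E, 12 for Proposal Green — Proposal Green by 12–7.
Plan E vs Proposal Blue: Plan E is ranked higher on 5+2 = 7 ballots, Proposal Blue on 12. Proposal Blue wins 12–7.
Plan E vs Plan D: 5 to 14, Plan D.
Plan E vs Plan A: 2+4 = 6 for Plan E, 13 for Plan A — Plan A by 13–6.
Proposal Green vs Proposal Blue: Proposal Green preferred on 5+2+4 = 11 ballots; Proposal Green wins 11–8.
Proposal Green vs Plan D: 9 to 10, Plan D.
Proposal Green vs Plan A: Proposal Green is ranked higher on 2+8+4 = 14 ballots, Plan A on 5. Proposal Green wins 14–5.
Proposal Blue vs Plan D: Proposal Blue is ranked higher on 5+8 = 13 ballots, Plan D on 6. Proposal Blue wins 13–6.
Proposal Blue vs Plan A: Proposal Blue is ranked higher on 8+4 = 12 ballots, Plan A on 7. Proposal Blue wins 12–7.
Plan D vs Plan A: 14 to 5, Plan D.
No option is unbeaten: Plan E loses to Proposal Green; Proposal Green loses to Plan D; Proposal Blue loses to Proposal Green; Plan D loses to Proposal Blue; Plan A loses to Proposal Green. In particular Proposal Green beats Proposal Blue beats Plan D beats Proposal Green is a majority cycle — no Condorcet winner exists.

none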